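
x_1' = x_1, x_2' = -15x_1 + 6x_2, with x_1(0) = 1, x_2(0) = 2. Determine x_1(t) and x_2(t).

Coefficient matrix A = [[1, 0], [-15, 6]].
Characteristic polynomial det(A - λI) = λ^2 - 7λ + 6 = 0.
Eigenvalues λ = 1, 6.
For λ=1: (A-λI) row 2 is [-15, 5], so an eigenvector is (1, 3).
For λ=6: (A-λI) row 1 is [-5, 0], so an eigenvector is (0, -1).
General solution: c_1e^(t)(1,3) + c_2e^(6t)(0,-1).
Applying x_1(0)=1, x_2(0)=2 gives c_1=1, c_2=1.

x_1(t) = e^(t), x_2(t) = -e^(6t) + 3e^(t)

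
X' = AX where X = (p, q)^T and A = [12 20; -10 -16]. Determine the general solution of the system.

p(t) = -3C_1e^(-2t)sin(2t) + C_1e^(-2t)cos(2t) + C_2e^(-2t)sin(2t) + 3C_2e^(-2t)cos(2t), q(t) = 2C_1e^(-2t)sin(2t) - C_1e^(-2t)cos(2t) - C_2e^(-2t)sin(2t) - 2C_2e^(-2t)cos(2t)

Coefficient matrix A = [[12, 20], [-10, -16]].
Characteristic polynomial det(A - λI) = λ^2 + 4λ + 8 = 0.
Eigenvalues λ = -2 ± 2i (complex conjugate pair).
For λ=-2+2i: an eigenvector is (1,-1) - i(-3,2) = (1 + 3i, -1 - 2i).
A real fundamental pair from Re and Im of e^((-2+2i)t)v: X_1 = e^(-2t)(cos(2t)·(1,-1) + sin(2t)·(-3,2)), X_2 = e^(-2t)(sin(2t)·(1,-1) - cos(2t)·(-3,2)).
General solution: C_1X_1 + C_2X_2.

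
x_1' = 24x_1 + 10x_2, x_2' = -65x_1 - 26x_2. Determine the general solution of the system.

Coefficient matrix A = [[24, 10], [-65, -26]].
Characteristic polynomial det(A - λI) = λ^2 + 2λ + 26 = 0.
Eigenvalues λ = -1 ± 5i (complex conjugate pair).
For λ=-1+5i: an eigenvector is (1,-3) - i(-1,2) = (1 + i, -3 - 2i).
A real fundamental pair from Re and Im of e^((-1+5i)t)v: X_1 = e^(-t)(cos(5t)·(1,-3) + sin(5t)·(-1,2)), X_2 = e^(-t)(sin(5t)·(1,-3) - cos(5t)·(-1,2)).
General solution: C_1X_1 + C_2X_2.

x_1(t) = -C_1e^(-t)sin(5t) + C_1e^(-t)cos(5t) + C_2e^(-t)sin(5t) + C_2e^(-t)cos(5t), x_2(t) = 2C_1e^(-t)sin(5t) - 3C_1e^(-t)cos(5t) - 3C_2e^(-t)sin(5t) - 2C_2e^(-t)cos(5t)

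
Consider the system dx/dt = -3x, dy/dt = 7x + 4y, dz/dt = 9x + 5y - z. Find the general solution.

Coefficient matrix A = [[-3, 0, 0], [7, 4, 0], [9, 5, -1]].
det(A - λI) = 0 gives eigenvalues λ = -3, 4, -1.
For λ=-3: eigenvector (1,-1,-2).
For λ=4: eigenvector (0,1,1).
For λ=-1: eigenvector (0,0,1).
General solution: C_1e^(-3t)(1,-1,-2) + C_2e^(4t)(0,1,1) + C_3e^(-t)(0,0,1).

x(t) = C_1e^(-3t), y(t) = -C_1e^(-3t) + C_2e^(4t), z(t) = -2C_1e^(-3t) + C_2e^(4t) + C_3e^(-t)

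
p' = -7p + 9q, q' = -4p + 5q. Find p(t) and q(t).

p(t) = 3K_1e^(-t) + 3K_2te^(-t) + K_2e^(-t), q(t) = 2K_1e^(-t) + 2K_2te^(-t) + K_2e^(-t)

Coefficient matrix A = [[-7, 9], [-4, 5]].
Characteristic polynomial det(A - λI) = λ^2 + 2λ + 1 = 0.
Single eigenvalue λ = -1 with algebraic multiplicity 2.
Eigenvector v = (3,2); generalized eigenvector w with (A-λI)w=v is (1,1).
General solution: e^(-t)[K_1·v + K_2·(t·v + w)].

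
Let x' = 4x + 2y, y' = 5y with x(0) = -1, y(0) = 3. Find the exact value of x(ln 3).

A = [[4,2],[0,5]]; eigenvalues λ = 4, 5.
Eigenvectors: (-1,0) for λ=4, (-2,-1) for λ=5.
From the initial condition, c_1 = 7, c_2 = -3.
x(ln 3) = (7)(3^4)(-1) + (-3)(3^5)(-2) = 891.

891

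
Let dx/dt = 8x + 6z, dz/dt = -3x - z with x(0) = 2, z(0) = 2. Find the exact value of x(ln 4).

8096

A = [[8,6],[-3,-1]]; eigenvalues λ = 5, 2.
Eigenvectors: (-2,1) for λ=5, (-1,1) for λ=2.
From the initial condition, c_1 = -4, c_2 = 6.
x(ln 4) = (-4)(4^5)(-2) + (6)(4^2)(-1) = 8096.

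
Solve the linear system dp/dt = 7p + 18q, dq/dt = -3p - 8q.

Coefficient matrix A = [[7, 18], [-3, -8]].
Characteristic polynomial det(A - λI) = λ^2 + λ - 2 = 0.
Eigenvalues λ = -2, 1.
For λ=-2: (A-λI) row 1 is [9, 18], so an eigenvector is (2, -1).
For λ=1: (A-λI) row 1 is [6, 18], so an eigenvector is (-3, 1).
General solution: K_1e^(-2t)(2,-1) + K_2e^(t)(-3,1).

p(t) = 2K_1e^(-2t) - 3K_2e^(t), q(t) = -K_1e^(-2t) + K_2e^(t)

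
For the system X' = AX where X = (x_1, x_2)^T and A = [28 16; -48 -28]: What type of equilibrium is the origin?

saddle

A = [[28,16],[-48,-28]]; det(A-λI) = λ^2 - 16.
λ = -4, 4: opposite signs.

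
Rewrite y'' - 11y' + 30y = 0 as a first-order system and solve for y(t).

y(t) = c_1e^(6t) + c_2e^(5t)

Let x_1 = y, x_2 = y'. Then x_1' = x_2 and x_2' = -30x_1 + 11x_2.
A = [[0,1],[-30,11]]; det(A-λI) = λ^2 - 11λ + 30.
Eigenvalues λ = 6, 5 with eigenvectors (1,6), (1,5).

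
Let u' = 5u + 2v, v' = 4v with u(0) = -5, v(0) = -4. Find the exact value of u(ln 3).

A = [[5,2],[0,4]]; eigenvalues λ = 5, 4.
Eigenvectors: (-1,0) for λ=5, (-2,1) for λ=4.
From the initial condition, c_1 = 13, c_2 = -4.
u(ln 3) = (13)(3^5)(-1) + (-4)(3^4)(-2) = -2511.

-2511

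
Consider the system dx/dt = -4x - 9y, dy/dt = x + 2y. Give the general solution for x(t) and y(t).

x(t) = -3c_1e^(-t) - 3c_2te^(-t) - 2c_2e^(-t), y(t) = c_1e^(-t) + c_2te^(-t) + c_2e^(-t)

Coefficient matrix A = [[-4, -9], [1, 2]].
Characteristic polynomial det(A - λI) = λ^2 + 2λ + 1 = 0.
Single eigenvalue λ = -1 with algebraic multiplicity 2.
Eigenvector v = (-3,1); generalized eigenvector w with (A-λI)w=v is (-2,1).
General solution: e^(-t)[c_1·v + c_2·(t·v + w)].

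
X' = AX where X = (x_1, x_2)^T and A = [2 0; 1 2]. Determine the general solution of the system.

x_1(t) = -c_2e^(2t), x_2(t) = -c_1e^(2t) - c_2te^(2t) - 3c_2e^(2t)

Coefficient matrix A = [[2, 0], [1, 2]].
Characteristic polynomial det(A - λI) = λ^2 - 4λ + 4 = 0.
Single eigenvalue λ = 2 with algebraic multiplicity 2.
Eigenvector v = (0,-1); generalized eigenvector w with (A-λI)w=v is (-1,-3).
General solution: e^(2t)[c_1·v + c_2·(t·v + w)].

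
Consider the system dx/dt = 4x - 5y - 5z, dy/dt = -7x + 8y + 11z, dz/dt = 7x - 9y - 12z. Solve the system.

x(t) = K_1e^(4t) + K_3e^(-t), y(t) = -K_1e^(4t) + K_2e^(-3t) + 2K_3e^(-t), z(t) = K_1e^(4t) - K_2e^(-3t) - K_3e^(-t)

Coefficient matrix A = [[4, -5, -5], [-7, 8, 11], [7, -9, -12]].
det(A - λI) = 0 gives eigenvalues λ = 4, -3, -1.
For λ=4: eigenvector (1,-1,1).
For λ=-3: eigenvector (0,1,-1).
For λ=-1: eigenvector (1,2,-1).
General solution: K_1e^(4t)(1,-1,1) + K_2e^(-3t)(0,1,-1) + K_3e^(-t)(1,2,-1).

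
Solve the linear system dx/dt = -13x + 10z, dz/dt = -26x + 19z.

x(t) = -C_1e^(3t)sin(2t) + 2C_1e^(3t)cos(2t) + 2C_2e^(3t)sin(2t) + C_2e^(3t)cos(2t), z(t) = -2C_1e^(3t)sin(2t) + 3C_1e^(3t)cos(2t) + 3C_2e^(3t)sin(2t) + 2C_2e^(3t)cos(2t)

Coefficient matrix A = [[-13, 10], [-26, 19]].
Characteristic polynomial det(A - λI) = λ^2 - 6λ + 13 = 0.
Eigenvalues λ = 3 ± 2i (complex conjugate pair).
For λ=3+2i: an eigenvector is (2,3) - i(-1,-2) = (2 + i, 3 + 2i).
A real fundamental pair from Re and Im of e^((3+2i)t)v: X_1 = e^(3t)(cos(2t)·(2,3) + sin(2t)·(-1,-2)), X_2 = e^(3t)(sin(2t)·(2,3) - cos(2t)·(-1,-2)).
General solution: C_1X_1 + C_2X_2.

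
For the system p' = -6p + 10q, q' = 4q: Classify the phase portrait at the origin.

saddle

A = [[-6,10],[0,4]]; det(A-λI) = λ^2 + 2λ - 24.
λ = 4, -6: opposite signs.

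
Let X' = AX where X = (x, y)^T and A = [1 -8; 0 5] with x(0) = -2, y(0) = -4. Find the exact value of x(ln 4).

8152

A = [[1,-8],[0,5]]; eigenvalues λ = 1, 5.
Eigenvectors: (-1,0) for λ=1, (2,-1) for λ=5.
From the initial condition, c_1 = 10, c_2 = 4.
x(ln 4) = (10)(4^1)(-1) + (4)(4^5)(2) = 8152.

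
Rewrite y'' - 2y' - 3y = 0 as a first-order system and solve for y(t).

y(t) = K_1e^(3t) + K_2e^(-t)

Let x_1 = y, x_2 = y'. Then x_1' = x_2 and x_2' = 3x_1 + 2x_2.
A = [[0,1],[3,2]]; det(A-λI) = λ^2 - 2λ - 3.
Eigenvalues λ = 3, -1 with eigenvectors (1,3), (1,-1).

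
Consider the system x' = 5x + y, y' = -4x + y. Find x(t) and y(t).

Coefficient matrix A = [[5, 1], [-4, 1]].
Characteristic polynomial det(A - λI) = λ^2 - 6λ + 9 = 0.
Single eigenvalue λ = 3 with algebraic multiplicity 2.
Eigenvector v = (-1,2); generalized eigenvector w with (A-λI)w=v is (-1,1).
General solution: e^(3t)[K_1·v + K_2·(t·v + w)].

x(t) = -K_1e^(3t) - K_2te^(3t) - K_2e^(3t), y(t) = 2K_1e^(3t) + 2K_2te^(3t) + K_2e^(3t)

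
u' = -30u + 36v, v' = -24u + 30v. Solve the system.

Coefficient matrix A = [[-30, 36], [-24, 30]].
Characteristic polynomial det(A - λI) = λ^2 - 36 = 0.
Eigenvalues λ = -6, 6.
For λ=-6: (A-λI) row 1 is [-24, 36], so an eigenvector is (3, 2).
For λ=6: (A-λI) row 1 is [-36, 36], so an eigenvector is (1, 1).
General solution: K_1e^(-6t)(3,2) + K_2e^(6t)(1,1).

u(t) = 3K_1e^(-6t) + K_2e^(6t), v(t) = 2K_1e^(-6t) + K_2e^(6t)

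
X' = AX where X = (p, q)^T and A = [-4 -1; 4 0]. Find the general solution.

p(t) = c_1e^(-2t) + c_2te^(-2t) - c_2e^(-2t), q(t) = -2c_1e^(-2t) - 2c_2te^(-2t) + c_2e^(-2t)

Coefficient matrix A = [[-4, -1], [4, 0]].
Characteristic polynomial det(A - λI) = λ^2 + 4λ + 4 = 0.
Single eigenvalue λ = -2 with algebraic multiplicity 2.
Eigenvector v = (1,-2); generalized eigenvector w with (A-λI)w=v is (-1,1).
General solution: e^(-2t)[c_1·v + c_2·(t·v + w)].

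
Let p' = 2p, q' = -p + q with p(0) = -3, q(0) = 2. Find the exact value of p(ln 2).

-12

A = [[2,0],[-1,1]]; eigenvalues λ = 1, 2.
Eigenvectors: (0,-1) for λ=1, (1,-1) for λ=2.
From the initial condition, c_1 = 1, c_2 = -3.
p(ln 2) = (1)(2^1)(0) + (-3)(2^2)(1) = -12.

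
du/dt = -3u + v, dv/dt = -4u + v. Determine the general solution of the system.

Coefficient matrix A = [[-3, 1], [-4, 1]].
Characteristic polynomial det(A - λI) = λ^2 + 2λ + 1 = 0.
Single eigenvalue λ = -1 with algebraic multiplicity 2.
Eigenvector v = (-1,-2); generalized eigenvector w with (A-λI)w=v is (-1,-3).
General solution: e^(-t)[C_1·v + C_2·(t·v + w)].

u(t) = -C_1e^(-t) - C_2te^(-t) - C_2e^(-t), v(t) = -2C_1e^(-t) - 2C_2te^(-t) - 3C_2e^(-t)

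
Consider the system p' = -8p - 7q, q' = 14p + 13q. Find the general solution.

Coefficient matrix A = [[-8, -7], [14, 13]].
Characteristic polynomial det(A - λI) = λ^2 - 5λ - 6 = 0.
Eigenvalues λ = 6, -1.
For λ=6: (A-λI) row 1 is [-14, -7], so an eigenvector is (-1, 2).
For λ=-1: (A-λI) row 1 is [-7, -7], so an eigenvector is (1, -1).
General solution: c_1e^(6t)(-1,2) + c_2e^(-t)(1,-1).

p(t) = -c_1e^(6t) + c_2e^(-t), q(t) = 2c_1e^(6t) - c_2e^(-t)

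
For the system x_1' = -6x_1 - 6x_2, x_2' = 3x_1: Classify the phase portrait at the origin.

A = [[-6,-6],[3,0]]; det(A-λI) = λ^2 + 6λ + 18.
λ = -3 ± 3i: negative real part.

stable spiral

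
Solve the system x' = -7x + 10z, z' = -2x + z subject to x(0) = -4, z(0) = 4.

Coefficient matrix A = [[-7, 10], [-2, 1]].
Characteristic polynomial det(A - λI) = λ^2 + 6λ + 13 = 0.
Eigenvalues λ = -3 ± 2i (complex conjugate pair).
For λ=-3+2i: an eigenvector is (2,1) - i(1,0) = (2 - i, 1).
A real fundamental pair from Re and Im of e^((-3+2i)t)v: X_1 = e^(-3t)(cos(2t)·(2,1) + sin(2t)·(1,0)), X_2 = e^(-3t)(sin(2t)·(2,1) - cos(2t)·(1,0)).
General solution: C_1X_1 + C_2X_2.
Applying x(0)=-4, z(0)=4 gives C_1=4, C_2=12.

x(t) = 28e^(-3t)sin(2t) - 4e^(-3t)cos(2t), z(t) = 12e^(-3t)sin(2t) + 4e^(-3t)cos(2t)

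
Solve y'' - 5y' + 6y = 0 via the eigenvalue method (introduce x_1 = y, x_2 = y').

y(t) = c_1e^(2t) + c_2e^(3t)

Let x_1 = y, x_2 = y'. Then x_1' = x_2 and x_2' = -6x_1 + 5x_2.
A = [[0,1],[-6,5]]; det(A-λI) = λ^2 - 5λ + 6.
Eigenvalues λ = 2, 3 with eigenvectors (1,2), (1,3).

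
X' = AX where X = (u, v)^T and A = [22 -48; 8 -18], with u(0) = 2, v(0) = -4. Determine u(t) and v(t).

u(t) = 30e^(6t) - 28e^(-2t), v(t) = 10e^(6t) - 14e^(-2t)

Coefficient matrix A = [[22, -48], [8, -18]].
Characteristic polynomial det(A - λI) = λ^2 - 4λ - 12 = 0.
Eigenvalues λ = -2, 6.
For λ=-2: (A-λI) row 1 is [24, -48], so an eigenvector is (-2, -1).
For λ=6: (A-λI) row 1 is [16, -48], so an eigenvector is (3, 1).
General solution: K_1e^(-2t)(-2,-1) + K_2e^(6t)(3,1).
Applying u(0)=2, v(0)=-4 gives K_1=14, K_2=10.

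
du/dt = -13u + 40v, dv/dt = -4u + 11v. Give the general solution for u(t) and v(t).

u(t) = 3C_1e^(-t)sin(4t) - C_1e^(-t)cos(4t) - C_2e^(-t)sin(4t) - 3C_2e^(-t)cos(4t), v(t) = C_1e^(-t)sin(4t) - C_2e^(-t)cos(4t)

Coefficient matrix A = [[-13, 40], [-4, 11]].
Characteristic polynomial det(A - λI) = λ^2 + 2λ + 17 = 0.
Eigenvalues λ = -1 ± 4i (complex conjugate pair).
For λ=-1+4i: an eigenvector is (-1,0) - i(3,1) = (-1 - 3i, 0 - i).
A real fundamental pair from Re and Im of e^((-1+4i)t)v: X_1 = e^(-t)(cos(4t)·(-1,0) + sin(4t)·(3,1)), X_2 = e^(-t)(sin(4t)·(-1,0) - cos(4t)·(3,1)).
General solution: C_1X_1 + C_2X_2.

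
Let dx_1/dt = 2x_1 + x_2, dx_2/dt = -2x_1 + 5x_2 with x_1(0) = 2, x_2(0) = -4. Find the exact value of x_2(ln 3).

-756

A = [[2,1],[-2,5]]; eigenvalues λ = 3, 4.
Eigenvectors: (1,1) for λ=3, (-1,-2) for λ=4.
From the initial condition, c_1 = 8, c_2 = 6.
x_2(ln 3) = (8)(3^3)(1) + (6)(3^4)(-2) = -756.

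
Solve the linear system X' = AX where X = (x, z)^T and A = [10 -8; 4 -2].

Coefficient matrix A = [[10, -8], [4, -2]].
Characteristic polynomial det(A - λI) = λ^2 - 8λ + 12 = 0.
Eigenvalues λ = 2, 6.
For λ=2: (A-λI) row 1 is [8, -8], so an eigenvector is (-1, -1).
For λ=6: (A-λI) row 1 is [4, -8], so an eigenvector is (-2, -1).
General solution: K_1e^(2t)(-1,-1) + K_2e^(6t)(-2,-1).

x(t) = -K_1e^(2t) - 2K_2e^(6t), z(t) = -K_1e^(2t) - K_2e^(6t)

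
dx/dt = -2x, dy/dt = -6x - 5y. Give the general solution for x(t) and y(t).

x(t) = C_2e^(-2t), y(t) = -C_1e^(-5t) - 2C_2e^(-2t)

Coefficient matrix A = [[-2, 0], [-6, -5]].
Characteristic polynomial det(A - λI) = λ^2 + 7λ + 10 = 0.
Eigenvalues λ = -5, -2.
For λ=-5: (A-λI) row 1 is [3, 0], so an eigenvector is (0, -1).
For λ=-2: (A-λI) row 2 is [-6, -3], so an eigenvector is (1, -2).
General solution: C_1e^(-5t)(0,-1) + C_2e^(-2t)(1,-2).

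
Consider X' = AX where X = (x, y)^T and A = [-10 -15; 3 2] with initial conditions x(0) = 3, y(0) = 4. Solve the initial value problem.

x(t) = -26e^(-4t)sin(3t) + 3e^(-4t)cos(3t), y(t) = 11e^(-4t)sin(3t) + 4e^(-4t)cos(3t)

Coefficient matrix A = [[-10, -15], [3, 2]].
Characteristic polynomial det(A - λI) = λ^2 + 8λ + 25 = 0.
Eigenvalues λ = -4 ± 3i (complex conjugate pair).
For λ=-4+3i: an eigenvector is (1,0) - i(-2,1) = (1 + 2i, 0 - i).
A real fundamental pair from Re and Im of e^((-4+3i)t)v: X_1 = e^(-4t)(cos(3t)·(1,0) + sin(3t)·(-2,1)), X_2 = e^(-4t)(sin(3t)·(1,0) - cos(3t)·(-2,1)).
General solution: C_1X_1 + C_2X_2.
Applying x(0)=3, y(0)=4 gives C_1=11, C_2=-4.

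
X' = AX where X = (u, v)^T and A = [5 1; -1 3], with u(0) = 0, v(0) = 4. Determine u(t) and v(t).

u(t) = 4te^(4t), v(t) = -4te^(4t) + 4e^(4t)

Coefficient matrix A = [[5, 1], [-1, 3]].
Characteristic polynomial det(A - λI) = λ^2 - 8λ + 16 = 0.
Single eigenvalue λ = 4 with algebraic multiplicity 2.
Eigenvector v = (-1,1); generalized eigenvector w with (A-λI)w=v is (-3,2).
General solution: e^(4t)[c_1·v + c_2·(t·v + w)].
Applying u(0)=0, v(0)=4 gives c_1=12, c_2=-4.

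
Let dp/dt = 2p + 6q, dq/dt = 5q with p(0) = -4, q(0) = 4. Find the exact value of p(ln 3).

A = [[2,6],[0,5]]; eigenvalues λ = 2, 5.
Eigenvectors: (-1,0) for λ=2, (2,1) for λ=5.
From the initial condition, c_1 = 12, c_2 = 4.
p(ln 3) = (12)(3^2)(-1) + (4)(3^5)(2) = 1836.

1836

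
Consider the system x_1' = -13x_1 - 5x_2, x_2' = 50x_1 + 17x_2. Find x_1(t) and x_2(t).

Coefficient matrix A = [[-13, -5], [50, 17]].
Characteristic polynomial det(A - λI) = λ^2 - 4λ + 29 = 0.
Eigenvalues λ = 2 ± 5i (complex conjugate pair).
For λ=2+5i: an eigenvector is (0,-1) - i(1,-3) = (0 - i, -1 + 3i).
A real fundamental pair from Re and Im of e^((2+5i)t)v: X_1 = e^(2t)(cos(5t)·(0,-1) + sin(5t)·(1,-3)), X_2 = e^(2t)(sin(5t)·(0,-1) - cos(5t)·(1,-3)).
General solution: C_1X_1 + C_2X_2.

x_1(t) = C_1e^(2t)sin(5t) - C_2e^(2t)cos(5t), x_2(t) = -3C_1e^(2t)sin(5t) - C_1e^(2t)cos(5t) - C_2e^(2t)sin(5t) + 3C_2e^(2t)cos(5t)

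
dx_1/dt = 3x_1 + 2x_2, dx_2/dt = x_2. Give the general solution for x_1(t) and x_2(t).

Coefficient matrix A = [[3, 2], [0, 1]].
Characteristic polynomial det(A - λI) = λ^2 - 4λ + 3 = 0.
Eigenvalues λ = 1, 3.
For λ=1: (A-λI) row 1 is [2, 2], so an eigenvector is (-1, 1).
For λ=3: (A-λI) row 1 is [0, 2], so an eigenvector is (1, 0).
General solution: C_1e^(t)(-1,1) + C_2e^(3t)(1,0).

x_1(t) = -C_1e^(t) + C_2e^(3t), x_2(t) = C_1e^(t)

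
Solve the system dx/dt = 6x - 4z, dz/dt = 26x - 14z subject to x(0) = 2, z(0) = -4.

Coefficient matrix A = [[6, -4], [26, -14]].
Characteristic polynomial det(A - λI) = λ^2 + 8λ + 20 = 0.
Eigenvalues λ = -4 ± 2i (complex conjugate pair).
For λ=-4+2i: an eigenvector is (-1,-2) - i(-1,-3) = (-1 + i, -2 + 3i).
A real fundamental pair from Re and Im of e^((-4+2i)t)v: X_1 = e^(-4t)(cos(2t)·(-1,-2) + sin(2t)·(-1,-3)), X_2 = e^(-4t)(sin(2t)·(-1,-2) - cos(2t)·(-1,-3)).
General solution: C_1X_1 + C_2X_2.
Applying x(0)=2, z(0)=-4 gives C_1=-10, C_2=-8.

x(t) = 18e^(-4t)sin(2t) + 2e^(-4t)cos(2t), z(t) = 46e^(-4t)sin(2t) - 4e^(-4t)cos(2t)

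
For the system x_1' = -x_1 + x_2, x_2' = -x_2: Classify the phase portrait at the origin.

stable improper node

A = [[-1,1],[0,-1]]; det(A-λI) = λ^2 + 2λ + 1.
repeated λ = -1 with a single eigenvector.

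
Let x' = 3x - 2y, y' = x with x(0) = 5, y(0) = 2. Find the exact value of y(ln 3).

A = [[3,-2],[1,0]]; eigenvalues λ = 1, 2.
Eigenvectors: (-1,-1) for λ=1, (2,1) for λ=2.
From the initial condition, c_1 = 1, c_2 = 3.
y(ln 3) = (1)(3^1)(-1) + (3)(3^2)(1) = 24.

24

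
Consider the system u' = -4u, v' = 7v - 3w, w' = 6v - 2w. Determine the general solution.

u(t) = K_1e^(-4t), v(t) = -K_2e^(t) + K_3e^(4t), w(t) = -2K_2e^(t) + K_3e^(4t)

Coefficient matrix A = [[-4, 0, 0], [0, 7, -3], [0, 6, -2]].
det(A - λI) = 0 gives eigenvalues λ = -4, 1, 4.
For λ=-4: eigenvector (1,0,0).
For λ=1: eigenvector (0,-1,-2).
For λ=4: eigenvector (0,1,1).
General solution: K_1e^(-4t)(1,0,0) + K_2e^(t)(0,-1,-2) + K_3e^(4t)(0,1,1).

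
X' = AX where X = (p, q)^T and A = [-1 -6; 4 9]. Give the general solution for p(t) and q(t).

Coefficient matrix A = [[-1, -6], [4, 9]].
Characteristic polynomial det(A - λI) = λ^2 - 8λ + 15 = 0.
Eigenvalues λ = 3, 5.
For λ=3: (A-λI) row 1 is [-4, -6], so an eigenvector is (3, -2).
For λ=5: (A-λI) row 1 is [-6, -6], so an eigenvector is (1, -1).
General solution: K_1e^(3t)(3,-2) + K_2e^(5t)(1,-1).

p(t) = 3K_1e^(3t) + K_2e^(5t), q(t) = -2K_1e^(3t) - K_2e^(5t)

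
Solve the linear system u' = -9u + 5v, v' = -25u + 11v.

Coefficient matrix A = [[-9, 5], [-25, 11]].
Characteristic polynomial det(A - λI) = λ^2 - 2λ + 26 = 0.
Eigenvalues λ = 1 ± 5i (complex conjugate pair).
For λ=1+5i: an eigenvector is (0,-1) - i(-1,-2) = (0 + i, -1 + 2i).
A real fundamental pair from Re and Im of e^((1+5i)t)v: X_1 = e^(t)(cos(5t)·(0,-1) + sin(5t)·(-1,-2)), X_2 = e^(t)(sin(5t)·(0,-1) - cos(5t)·(-1,-2)).
General solution: K_1X_1 + K_2X_2.

u(t) = -K_1e^(t)sin(5t) + K_2e^(t)cos(5t), v(t) = -2K_1e^(t)sin(5t) - K_1e^(t)cos(5t) - K_2e^(t)sin(5t) + 2K_2e^(t)cos(5t)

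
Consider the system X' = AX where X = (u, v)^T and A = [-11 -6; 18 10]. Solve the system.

u(t) = C_1e^(t) - 2C_2e^(-2t), v(t) = -2C_1e^(t) + 3C_2e^(-2t)

Coefficient matrix A = [[-11, -6], [18, 10]].
Characteristic polynomial det(A - λI) = λ^2 + λ - 2 = 0.
Eigenvalues λ = 1, -2.
For λ=1: (A-λI) row 1 is [-12, -6], so an eigenvector is (1, -2).
For λ=-2: (A-λI) row 1 is [-9, -6], so an eigenvector is (-2, 3).
General solution: C_1e^(t)(1,-2) + C_2e^(-2t)(-2,3).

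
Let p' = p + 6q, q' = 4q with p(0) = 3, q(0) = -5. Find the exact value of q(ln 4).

A = [[1,6],[0,4]]; eigenvalues λ = 1, 4.
Eigenvectors: (1,0) for λ=1, (2,1) for λ=4.
From the initial condition, c_1 = 13, c_2 = -5.
q(ln 4) = (13)(4^1)(0) + (-5)(4^4)(1) = -1280.

-1280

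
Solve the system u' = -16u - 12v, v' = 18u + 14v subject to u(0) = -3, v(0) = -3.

u(t) = 12e^(2t) - 15e^(-4t), v(t) = -18e^(2t) + 15e^(-4t)

Coefficient matrix A = [[-16, -12], [18, 14]].
Characteristic polynomial det(A - λI) = λ^2 + 2λ - 8 = 0.
Eigenvalues λ = 2, -4.
For λ=2: (A-λI) row 1 is [-18, -12], so an eigenvector is (2, -3).
For λ=-4: (A-λI) row 1 is [-12, -12], so an eigenvector is (1, -1).
General solution: C_1e^(2t)(2,-3) + C_2e^(-4t)(1,-1).
Applying u(0)=-3, v(0)=-3 gives C_1=6, C_2=-15.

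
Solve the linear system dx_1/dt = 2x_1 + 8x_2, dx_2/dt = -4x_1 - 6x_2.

x_1(t) = C_1e^(-2t)sin(4t) - C_1e^(-2t)cos(4t) - C_2e^(-2t)sin(4t) - C_2e^(-2t)cos(4t), x_2(t) = C_1e^(-2t)cos(4t) + C_2e^(-2t)sin(4t)

Coefficient matrix A = [[2, 8], [-4, -6]].
Characteristic polynomial det(A - λI) = λ^2 + 4λ + 20 = 0.
Eigenvalues λ = -2 ± 4i (complex conjugate pair).
For λ=-2+4i: an eigenvector is (-1,1) - i(1,0) = (-1 - i, 1).
A real fundamental pair from Re and Im of e^((-2+4i)t)v: X_1 = e^(-2t)(cos(4t)·(-1,1) + sin(4t)·(1,0)), X_2 = e^(-2t)(sin(4t)·(-1,1) - cos(4t)·(1,0)).
General solution: C_1X_1 + C_2X_2.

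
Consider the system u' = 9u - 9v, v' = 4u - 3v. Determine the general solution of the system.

Coefficient matrix A = [[9, -9], [4, -3]].
Characteristic polynomial det(A - λI) = λ^2 - 6λ + 9 = 0.
Single eigenvalue λ = 3 with algebraic multiplicity 2.
Eigenvector v = (3,2); generalized eigenvector w with (A-λI)w=v is (2,1).
General solution: e^(3t)[K_1·v + K_2·(t·v + w)].

u(t) = 3K_1e^(3t) + 3K_2te^(3t) + 2K_2e^(3t), v(t) = 2K_1e^(3t) + 2K_2te^(3t) + K_2e^(3t)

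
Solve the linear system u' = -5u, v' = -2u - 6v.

Coefficient matrix A = [[-5, 0], [-2, -6]].
Characteristic polynomial det(A - λI) = λ^2 + 11λ + 30 = 0.
Eigenvalues λ = -6, -5.
For λ=-6: (A-λI) row 1 is [1, 0], so an eigenvector is (0, 1).
For λ=-5: (A-λI) row 2 is [-2, -1], so an eigenvector is (-1, 2).
General solution: c_1e^(-6t)(0,1) + c_2e^(-5t)(-1,2).

u(t) = -c_2e^(-5t), v(t) = c_1e^(-6t) + 2c_2e^(-5t)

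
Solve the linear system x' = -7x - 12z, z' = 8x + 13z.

Coefficient matrix A = [[-7, -12], [8, 13]].
Characteristic polynomial det(A - λI) = λ^2 - 6λ + 5 = 0.
Eigenvalues λ = 5, 1.
For λ=5: (A-λI) row 1 is [-12, -12], so an eigenvector is (1, -1).
For λ=1: (A-λI) row 1 is [-8, -12], so an eigenvector is (-3, 2).
General solution: C_1e^(5t)(1,-1) + C_2e^(t)(-3,2).

x(t) = C_1e^(5t) - 3C_2e^(t), z(t) = -C_1e^(5t) + 2C_2e^(t)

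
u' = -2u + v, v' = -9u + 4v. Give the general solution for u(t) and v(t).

u(t) = -C_1e^(t) - C_2te^(t), v(t) = -3C_1e^(t) - 3C_2te^(t) - C_2e^(t)

Coefficient matrix A = [[-2, 1], [-9, 4]].
Characteristic polynomial det(A - λI) = λ^2 - 2λ + 1 = 0.
Single eigenvalue λ = 1 with algebraic multiplicity 2.
Eigenvector v = (-1,-3); generalized eigenvector w with (A-λI)w=v is (0,-1).
General solution: e^(t)[C_1·v + C_2·(t·v + w)].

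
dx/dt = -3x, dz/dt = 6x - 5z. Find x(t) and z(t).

Coefficient matrix A = [[-3, 0], [6, -5]].
Characteristic polynomial det(A - λI) = λ^2 + 8λ + 15 = 0.
Eigenvalues λ = -3, -5.
For λ=-3: (A-λI) row 2 is [6, -2], so an eigenvector is (-1, -3).
For λ=-5: (A-λI) row 1 is [2, 0], so an eigenvector is (0, -1).
General solution: C_1e^(-3t)(-1,-3) + C_2e^(-5t)(0,-1).

x(t) = -C_1e^(-3t), z(t) = -3C_1e^(-3t) - C_2e^(-5t)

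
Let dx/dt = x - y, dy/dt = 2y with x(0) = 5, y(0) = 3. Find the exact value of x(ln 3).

A = [[1,-1],[0,2]]; eigenvalues λ = 2, 1.
Eigenvectors: (1,-1) for λ=2, (1,0) for λ=1.
From the initial condition, c_1 = -3, c_2 = 8.
x(ln 3) = (-3)(3^2)(1) + (8)(3^1)(1) = -3.

-3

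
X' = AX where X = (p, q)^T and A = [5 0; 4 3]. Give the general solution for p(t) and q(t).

Coefficient matrix A = [[5, 0], [4, 3]].
Characteristic polynomial det(A - λI) = λ^2 - 8λ + 15 = 0.
Eigenvalues λ = 5, 3.
For λ=5: (A-λI) row 2 is [4, -2], so an eigenvector is (1, 2).
For λ=3: (A-λI) row 1 is [2, 0], so an eigenvector is (0, -1).
General solution: c_1e^(5t)(1,2) + c_2e^(3t)(0,-1).

p(t) = c_1e^(5t), q(t) = 2c_1e^(5t) - c_2e^(3t)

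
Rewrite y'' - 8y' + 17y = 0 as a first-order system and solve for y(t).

y(t) = C_1e^(4t)cos(t) + C_2e^(4t)sin(t)

Let x_1 = y, x_2 = y'. Then x_1' = x_2 and x_2' = -17x_1 + 8x_2.
A = [[0,1],[-17,8]]; det(A-λI) = λ^2 - 8λ + 17.
Eigenvalues λ = 4 ± i.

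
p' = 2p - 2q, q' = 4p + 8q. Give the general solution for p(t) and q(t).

p(t) = K_1e^(4t) + K_2e^(6t), q(t) = -K_1e^(4t) - 2K_2e^(6t)

Coefficient matrix A = [[2, -2], [4, 8]].
Characteristic polynomial det(A - λI) = λ^2 - 10λ + 24 = 0.
Eigenvalues λ = 4, 6.
For λ=4: (A-λI) row 1 is [-2, -2], so an eigenvector is (1, -1).
For λ=6: (A-λI) row 1 is [-4, -2], so an eigenvector is (1, -2).
General solution: K_1e^(4t)(1,-1) + K_2e^(6t)(1,-2).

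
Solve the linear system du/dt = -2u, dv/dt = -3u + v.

u(t) = -C_1e^(-2t), v(t) = -C_1e^(-2t) + C_2e^(t)

Coefficient matrix A = [[-2, 0], [-3, 1]].
Characteristic polynomial det(A - λI) = λ^2 + λ - 2 = 0.
Eigenvalues λ = -2, 1.
For λ=-2: (A-λI) row 2 is [-3, 3], so an eigenvector is (-1, -1).
For λ=1: (A-λI) row 1 is [-3, 0], so an eigenvector is (0, 1).
General solution: C_1e^(-2t)(-1,-1) + C_2e^(t)(0,1).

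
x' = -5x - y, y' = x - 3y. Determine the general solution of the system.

x(t) = -C_1e^(-4t) - C_2te^(-4t) + 2C_2e^(-4t), y(t) = C_1e^(-4t) + C_2te^(-4t) - C_2e^(-4t)

Coefficient matrix A = [[-5, -1], [1, -3]].
Characteristic polynomial det(A - λI) = λ^2 + 8λ + 16 = 0.
Single eigenvalue λ = -4 with algebraic multiplicity 2.
Eigenvector v = (-1,1); generalized eigenvector w with (A-λI)w=v is (2,-1).
General solution: e^(-4t)[C_1·v + C_2·(t·v + w)].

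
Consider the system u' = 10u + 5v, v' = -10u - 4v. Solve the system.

Coefficient matrix A = [[10, 5], [-10, -4]].
Characteristic polynomial det(A - λI) = λ^2 - 6λ + 10 = 0.
Eigenvalues λ = 3 ± i (complex conjugate pair).
For λ=3+i: an eigenvector is (1,-1) - i(2,-3) = (1 - 2i, -1 + 3i).
A real fundamental pair from Re and Im of e^((3+i)t)v: X_1 = e^(3t)(cos(t)·(1,-1) + sin(t)·(2,-3)), X_2 = e^(3t)(sin(t)·(1,-1) - cos(t)·(2,-3)).
General solution: C_1X_1 + C_2X_2.

u(t) = 2C_1e^(3t)sin(t) + C_1e^(3t)cos(t) + C_2e^(3t)sin(t) - 2C_2e^(3t)cos(t), v(t) = -3C_1e^(3t)sin(t) - C_1e^(3t)cos(t) - C_2e^(3t)sin(t) + 3C_2e^(3t)cos(t)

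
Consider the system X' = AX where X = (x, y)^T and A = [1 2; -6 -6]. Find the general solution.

Coefficient matrix A = [[1, 2], [-6, -6]].
Characteristic polynomial det(A - λI) = λ^2 + 5λ + 6 = 0.
Eigenvalues λ = -2, -3.
For λ=-2: (A-λI) row 1 is [3, 2], so an eigenvector is (-2, 3).
For λ=-3: (A-λI) row 1 is [4, 2], so an eigenvector is (1, -2).
General solution: c_1e^(-2t)(-2,3) + c_2e^(-3t)(1,-2).

x(t) = -2c_1e^(-2t) + c_2e^(-3t), y(t) = 3c_1e^(-2t) - 2c_2e^(-3t)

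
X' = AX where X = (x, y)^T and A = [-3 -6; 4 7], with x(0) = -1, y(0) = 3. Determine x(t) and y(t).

Coefficient matrix A = [[-3, -6], [4, 7]].
Characteristic polynomial det(A - λI) = λ^2 - 4λ + 3 = 0.
Eigenvalues λ = 1, 3.
For λ=1: (A-λI) row 1 is [-4, -6], so an eigenvector is (-3, 2).
For λ=3: (A-λI) row 1 is [-6, -6], so an eigenvector is (-1, 1).
General solution: K_1e^(t)(-3,2) + K_2e^(3t)(-1,1).
Applying x(0)=-1, y(0)=3 gives K_1=-2, K_2=7.

x(t) = -7e^(3t) + 6e^(t), y(t) = 7e^(3t) - 4e^(t)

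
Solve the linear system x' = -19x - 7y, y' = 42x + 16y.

x(t) = K_1e^(2t) + K_2e^(-5t), y(t) = -3K_1e^(2t) - 2K_2e^(-5t)

Coefficient matrix A = [[-19, -7], [42, 16]].
Characteristic polynomial det(A - λI) = λ^2 + 3λ - 10 = 0.
Eigenvalues λ = 2, -5.
For λ=2: (A-λI) row 1 is [-21, -7], so an eigenvector is (1, -3).
For λ=-5: (A-λI) row 1 is [-14, -7], so an eigenvector is (1, -2).
General solution: K_1e^(2t)(1,-3) + K_2e^(-5t)(1,-2).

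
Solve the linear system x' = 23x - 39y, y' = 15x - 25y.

Coefficient matrix A = [[23, -39], [15, -25]].
Characteristic polynomial det(A - λI) = λ^2 + 2λ + 10 = 0.
Eigenvalues λ = -1 ± 3i (complex conjugate pair).
For λ=-1+3i: an eigenvector is (-2,-1) - i(-3,-2) = (-2 + 3i, -1 + 2i).
A real fundamental pair from Re and Im of e^((-1+3i)t)v: X_1 = e^(-t)(cos(3t)·(-2,-1) + sin(3t)·(-3,-2)), X_2 = e^(-t)(sin(3t)·(-2,-1) - cos(3t)·(-3,-2)).
General solution: K_1X_1 + K_2X_2.

x(t) = -3K_1e^(-t)sin(3t) - 2K_1e^(-t)cos(3t) - 2K_2e^(-t)sin(3t) + 3K_2e^(-t)cos(3t), y(t) = -2K_1e^(-t)sin(3t) - K_1e^(-t)cos(3t) - K_2e^(-t)sin(3t) + 2K_2e^(-t)cos(3t)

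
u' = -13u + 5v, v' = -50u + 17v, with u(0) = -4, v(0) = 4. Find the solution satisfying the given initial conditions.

u(t) = 16e^(2t)sin(5t) - 4e^(2t)cos(5t), v(t) = 52e^(2t)sin(5t) + 4e^(2t)cos(5t)

Coefficient matrix A = [[-13, 5], [-50, 17]].
Characteristic polynomial det(A - λI) = λ^2 - 4λ + 29 = 0.
Eigenvalues λ = 2 ± 5i (complex conjugate pair).
For λ=2+5i: an eigenvector is (0,-1) - i(-1,-3) = (0 + i, -1 + 3i).
A real fundamental pair from Re and Im of e^((2+5i)t)v: X_1 = e^(2t)(cos(5t)·(0,-1) + sin(5t)·(-1,-3)), X_2 = e^(2t)(sin(5t)·(0,-1) - cos(5t)·(-1,-3)).
General solution: C_1X_1 + C_2X_2.
Applying u(0)=-4, v(0)=4 gives C_1=-16, C_2=-4.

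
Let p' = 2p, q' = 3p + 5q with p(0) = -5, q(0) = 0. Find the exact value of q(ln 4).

-5040

A = [[2,0],[3,5]]; eigenvalues λ = 2, 5.
Eigenvectors: (1,-1) for λ=2, (0,1) for λ=5.
From the initial condition, c_1 = -5, c_2 = -5.
q(ln 4) = (-5)(4^2)(-1) + (-5)(4^5)(1) = -5040.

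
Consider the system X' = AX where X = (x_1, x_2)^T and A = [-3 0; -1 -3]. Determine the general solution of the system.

Coefficient matrix A = [[-3, 0], [-1, -3]].
Characteristic polynomial det(A - λI) = λ^2 + 6λ + 9 = 0.
Single eigenvalue λ = -3 with algebraic multiplicity 2.
Eigenvector v = (0,1); generalized eigenvector w with (A-λI)w=v is (-1,2).
General solution: e^(-3t)[C_1·v + C_2·(t·v + w)].

x_1(t) = -C_2e^(-3t), x_2(t) = C_1e^(-3t) + C_2te^(-3t) + 2C_2e^(-3t)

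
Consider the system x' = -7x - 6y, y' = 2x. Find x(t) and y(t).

x(t) = 3c_1e^(-3t) - 2c_2e^(-4t), y(t) = -2c_1e^(-3t) + c_2e^(-4t)

Coefficient matrix A = [[-7, -6], [2, 0]].
Characteristic polynomial det(A - λI) = λ^2 + 7λ + 12 = 0.
Eigenvalues λ = -3, -4.
For λ=-3: (A-λI) row 1 is [-4, -6], so an eigenvector is (3, -2).
For λ=-4: (A-λI) row 1 is [-3, -6], so an eigenvector is (-2, 1).
General solution: c_1e^(-3t)(3,-2) + c_2e^(-4t)(-2,1).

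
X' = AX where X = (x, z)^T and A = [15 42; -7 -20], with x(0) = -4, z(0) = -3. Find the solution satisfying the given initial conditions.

Coefficient matrix A = [[15, 42], [-7, -20]].
Characteristic polynomial det(A - λI) = λ^2 + 5λ - 6 = 0.
Eigenvalues λ = -6, 1.
For λ=-6: (A-λI) row 1 is [21, 42], so an eigenvector is (2, -1).
For λ=1: (A-λI) row 1 is [14, 42], so an eigenvector is (-3, 1).
General solution: c_1e^(-6t)(2,-1) + c_2e^(t)(-3,1).
Applying x(0)=-4, z(0)=-3 gives c_1=13, c_2=10.

x(t) = -30e^(t) + 26e^(-6t), z(t) = 10e^(t) - 13e^(-6t)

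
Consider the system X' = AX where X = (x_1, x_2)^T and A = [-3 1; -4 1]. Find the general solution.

Coefficient matrix A = [[-3, 1], [-4, 1]].
Characteristic polynomial det(A - λI) = λ^2 + 2λ + 1 = 0.
Single eigenvalue λ = -1 with algebraic multiplicity 2.
Eigenvector v = (1,2); generalized eigenvector w with (A-λI)w=v is (-2,-3).
General solution: e^(-t)[C_1·v + C_2·(t·v + w)].

x_1(t) = C_1e^(-t) + C_2te^(-t) - 2C_2e^(-t), x_2(t) = 2C_1e^(-t) + 2C_2te^(-t) - 3C_2e^(-t)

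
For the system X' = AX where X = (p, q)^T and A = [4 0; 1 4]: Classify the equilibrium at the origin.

unstable improper node

A = [[4,0],[1,4]]; det(A-λI) = λ^2 - 8λ + 16.
repeated λ = 4 with a single eigenvector.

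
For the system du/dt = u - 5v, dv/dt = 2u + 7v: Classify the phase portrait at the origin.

unstable spiral

A = [[1,-5],[2,7]]; det(A-λI) = λ^2 - 8λ + 17.
λ = 4 ± i: positive real part.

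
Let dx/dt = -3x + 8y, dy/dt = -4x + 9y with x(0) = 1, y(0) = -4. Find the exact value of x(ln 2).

-268

A = [[-3,8],[-4,9]]; eigenvalues λ = 5, 1.
Eigenvectors: (-1,-1) for λ=5, (-2,-1) for λ=1.
From the initial condition, c_1 = 9, c_2 = -5.
x(ln 2) = (9)(2^5)(-1) + (-5)(2^1)(-2) = -268.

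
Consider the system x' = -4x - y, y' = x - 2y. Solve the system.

Coefficient matrix A = [[-4, -1], [1, -2]].
Characteristic polynomial det(A - λI) = λ^2 + 6λ + 9 = 0.
Single eigenvalue λ = -3 with algebraic multiplicity 2.
Eigenvector v = (1,-1); generalized eigenvector w with (A-λI)w=v is (0,-1).
General solution: e^(-3t)[C_1·v + C_2·(t·v + w)].

x(t) = C_1e^(-3t) + C_2te^(-3t), y(t) = -C_1e^(-3t) - C_2te^(-3t) - C_2e^(-3t)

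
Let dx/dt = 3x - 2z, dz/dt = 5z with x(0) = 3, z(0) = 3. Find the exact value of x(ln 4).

A = [[3,-2],[0,5]]; eigenvalues λ = 5, 3.
Eigenvectors: (1,-1) for λ=5, (-1,0) for λ=3.
From the initial condition, c_1 = -3, c_2 = -6.
x(ln 4) = (-3)(4^5)(1) + (-6)(4^3)(-1) = -2688.

-2688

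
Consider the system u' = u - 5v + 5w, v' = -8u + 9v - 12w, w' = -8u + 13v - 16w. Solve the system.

u(t) = C_1e^(t) + C_2e^(-4t), v(t) = -2C_1e^(t) - 4C_2e^(-4t) + C_3e^(-3t), w(t) = -2C_1e^(t) - 5C_2e^(-4t) + C_3e^(-3t)

Coefficient matrix A = [[1, -5, 5], [-8, 9, -12], [-8, 13, -16]].
det(A - λI) = 0 gives eigenvalues λ = 1, -4, -3.
For λ=1: eigenvector (1,-2,-2).
For λ=-4: eigenvector (1,-4,-5).
For λ=-3: eigenvector (0,1,1).
General solution: C_1e^(t)(1,-2,-2) + C_2e^(-4t)(1,-4,-5) + C_3e^(-3t)(0,1,1).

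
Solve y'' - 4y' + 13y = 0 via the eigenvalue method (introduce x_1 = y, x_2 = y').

y(t) = c_1e^(2t)cos(3t) + c_2e^(2t)sin(3t)

Let x_1 = y, x_2 = y'. Then x_1' = x_2 and x_2' = -13x_1 + 4x_2.
A = [[0,1],[-13,4]]; det(A-λI) = λ^2 - 4λ + 13.
Eigenvalues λ = 2 ± 3i.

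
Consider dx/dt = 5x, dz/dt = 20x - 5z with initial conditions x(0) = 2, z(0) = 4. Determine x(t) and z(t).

Coefficient matrix A = [[5, 0], [20, -5]].
Characteristic polynomial det(A - λI) = λ^2 - 25 = 0.
Eigenvalues λ = -5, 5.
For λ=-5: (A-λI) row 1 is [10, 0], so an eigenvector is (0, -1).
For λ=5: (A-λI) row 2 is [20, -10], so an eigenvector is (-1, -2).
General solution: C_1e^(-5t)(0,-1) + C_2e^(5t)(-1,-2).
Applying x(0)=2, z(0)=4 gives C_1=0, C_2=-2.

x(t) = 2e^(5t), z(t) = 4e^(5t)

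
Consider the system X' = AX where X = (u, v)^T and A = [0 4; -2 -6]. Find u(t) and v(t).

Coefficient matrix A = [[0, 4], [-2, -6]].
Characteristic polynomial det(A - λI) = λ^2 + 6λ + 8 = 0.
Eigenvalues λ = -4, -2.
For λ=-4: (A-λI) row 1 is [4, 4], so an eigenvector is (-1, 1).
For λ=-2: (A-λI) row 1 is [2, 4], so an eigenvector is (-2, 1).
General solution: C_1e^(-4t)(-1,1) + C_2e^(-2t)(-2,1).

u(t) = -C_1e^(-4t) - 2C_2e^(-2t), v(t) = C_1e^(-4t) + C_2e^(-2t)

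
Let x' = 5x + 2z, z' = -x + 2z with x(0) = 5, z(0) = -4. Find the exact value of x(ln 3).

A = [[5,2],[-1,2]]; eigenvalues λ = 4, 3.
Eigenvectors: (2,-1) for λ=4, (-1,1) for λ=3.
From the initial condition, c_1 = 1, c_2 = -3.
x(ln 3) = (1)(3^4)(2) + (-3)(3^3)(-1) = 243.

243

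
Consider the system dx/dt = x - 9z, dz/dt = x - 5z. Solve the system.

x(t) = 3C_1e^(-2t) + 3C_2te^(-2t) - 2C_2e^(-2t), z(t) = C_1e^(-2t) + C_2te^(-2t) - C_2e^(-2t)

Coefficient matrix A = [[1, -9], [1, -5]].
Characteristic polynomial det(A - λI) = λ^2 + 4λ + 4 = 0.
Single eigenvalue λ = -2 with algebraic multiplicity 2.
Eigenvector v = (3,1); generalized eigenvector w with (A-λI)w=v is (-2,-1).
General solution: e^(-2t)[C_1·v + C_2·(t·v + w)].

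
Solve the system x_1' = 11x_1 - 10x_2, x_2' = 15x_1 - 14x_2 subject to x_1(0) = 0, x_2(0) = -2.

x_1(t) = 4e^(t) - 4e^(-4t), x_2(t) = 4e^(t) - 6e^(-4t)

Coefficient matrix A = [[11, -10], [15, -14]].
Characteristic polynomial det(A - λI) = λ^2 + 3λ - 4 = 0.
Eigenvalues λ = 1, -4.
For λ=1: (A-λI) row 1 is [10, -10], so an eigenvector is (-1, -1).
For λ=-4: (A-λI) row 1 is [15, -10], so an eigenvector is (-2, -3).
General solution: K_1e^(t)(-1,-1) + K_2e^(-4t)(-2,-3).
Applying x_1(0)=0, x_2(0)=-2 gives K_1=-4, K_2=2.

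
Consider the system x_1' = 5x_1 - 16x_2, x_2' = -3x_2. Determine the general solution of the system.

Coefficient matrix A = [[5, -16], [0, -3]].
Characteristic polynomial det(A - λI) = λ^2 - 2λ - 15 = 0.
Eigenvalues λ = 5, -3.
For λ=5: (A-λI) row 1 is [0, -16], so an eigenvector is (1, 0).
For λ=-3: (A-λI) row 1 is [8, -16], so an eigenvector is (-2, -1).
General solution: C_1e^(5t)(1,0) + C_2e^(-3t)(-2,-1).

x_1(t) = C_1e^(5t) - 2C_2e^(-3t), x_2(t) = -C_2e^(-3t)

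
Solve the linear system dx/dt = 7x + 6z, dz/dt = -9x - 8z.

Coefficient matrix A = [[7, 6], [-9, -8]].
Characteristic polynomial det(A - λI) = λ^2 + λ - 2 = 0.
Eigenvalues λ = 1, -2.
For λ=1: (A-λI) row 1 is [6, 6], so an eigenvector is (-1, 1).
For λ=-2: (A-λI) row 1 is [9, 6], so an eigenvector is (2, -3).
General solution: c_1e^(t)(-1,1) + c_2e^(-2t)(2,-3).

x(t) = -c_1e^(t) + 2c_2e^(-2t), z(t) = c_1e^(t) - 3c_2e^(-2t)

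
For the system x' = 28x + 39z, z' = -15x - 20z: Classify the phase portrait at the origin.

A = [[28,39],[-15,-20]]; det(A-λI) = λ^2 - 8λ + 25.
λ = 4 ± 3i: positive real part.

unstable spiral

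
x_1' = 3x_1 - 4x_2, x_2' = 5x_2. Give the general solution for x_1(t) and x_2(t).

x_1(t) = C_1e^(3t) - 2C_2e^(5t), x_2(t) = C_2e^(5t)

Coefficient matrix A = [[3, -4], [0, 5]].
Characteristic polynomial det(A - λI) = λ^2 - 8λ + 15 = 0.
Eigenvalues λ = 3, 5.
For λ=3: (A-λI) row 1 is [0, -4], so an eigenvector is (1, 0).
For λ=5: (A-λI) row 1 is [-2, -4], so an eigenvector is (-2, 1).
General solution: C_1e^(3t)(1,0) + C_2e^(5t)(-2,1).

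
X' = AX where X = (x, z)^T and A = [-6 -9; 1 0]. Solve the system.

x(t) = 3c_1e^(-3t) + 3c_2te^(-3t) - c_2e^(-3t), z(t) = -c_1e^(-3t) - c_2te^(-3t)

Coefficient matrix A = [[-6, -9], [1, 0]].
Characteristic polynomial det(A - λI) = λ^2 + 6λ + 9 = 0.
Single eigenvalue λ = -3 with algebraic multiplicity 2.
Eigenvector v = (3,-1); generalized eigenvector w with (A-λI)w=v is (-1,0).
General solution: e^(-3t)[c_1·v + c_2·(t·v + w)].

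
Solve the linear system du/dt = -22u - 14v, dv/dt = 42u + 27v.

Coefficient matrix A = [[-22, -14], [42, 27]].
Characteristic polynomial det(A - λI) = λ^2 - 5λ - 6 = 0.
Eigenvalues λ = -1, 6.
For λ=-1: (A-λI) row 1 is [-21, -14], so an eigenvector is (2, -3).
For λ=6: (A-λI) row 1 is [-28, -14], so an eigenvector is (-1, 2).
General solution: c_1e^(-t)(2,-3) + c_2e^(6t)(-1,2).

u(t) = 2c_1e^(-t) - c_2e^(6t), v(t) = -3c_1e^(-t) + 2c_2e^(6t)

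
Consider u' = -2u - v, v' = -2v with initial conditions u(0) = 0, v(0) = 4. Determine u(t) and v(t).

u(t) = -4te^(-2t), v(t) = 4e^(-2t)

Coefficient matrix A = [[-2, -1], [0, -2]].
Characteristic polynomial det(A - λI) = λ^2 + 4λ + 4 = 0.
Single eigenvalue λ = -2 with algebraic multiplicity 2.
Eigenvector v = (1,0); generalized eigenvector w with (A-λI)w=v is (-3,-1).
General solution: e^(-2t)[K_1·v + K_2·(t·v + w)].
Applying u(0)=0, v(0)=4 gives K_1=-12, K_2=-4.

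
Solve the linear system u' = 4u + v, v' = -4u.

Coefficient matrix A = [[4, 1], [-4, 0]].
Characteristic polynomial det(A - λI) = λ^2 - 4λ + 4 = 0.
Single eigenvalue λ = 2 with algebraic multiplicity 2.
Eigenvector v = (-1,2); generalized eigenvector w with (A-λI)w=v is (-2,3).
General solution: e^(2t)[c_1·v + c_2·(t·v + w)].

u(t) = -c_1e^(2t) - c_2te^(2t) - 2c_2e^(2t), v(t) = 2c_1e^(2t) + 2c_2te^(2t) + 3c_2e^(2t)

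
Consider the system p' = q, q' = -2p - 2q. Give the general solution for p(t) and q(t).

p(t) = -K_1e^(-t)sin(t) + K_2e^(-t)cos(t), q(t) = K_1e^(-t)sin(t) - K_1e^(-t)cos(t) - K_2e^(-t)sin(t) - K_2e^(-t)cos(t)

Coefficient matrix A = [[0, 1], [-2, -2]].
Characteristic polynomial det(A - λI) = λ^2 + 2λ + 2 = 0.
Eigenvalues λ = -1 ± i (complex conjugate pair).
For λ=-1+i: an eigenvector is (0,-1) - i(-1,1) = (0 + i, -1 - i).
A real fundamental pair from Re and Im of e^((-1+i)t)v: X_1 = e^(-t)(cos(t)·(0,-1) + sin(t)·(-1,1)), X_2 = e^(-t)(sin(t)·(0,-1) - cos(t)·(-1,1)).
General solution: K_1X_1 + K_2X_2.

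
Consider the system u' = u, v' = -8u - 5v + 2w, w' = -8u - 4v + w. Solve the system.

Coefficient matrix A = [[1, 0, 0], [-8, -5, 2], [-8, -4, 1]].
det(A - λI) = 0 gives eigenvalues λ = -3, -1, 1.
For λ=-3: eigenvector (0,1,1).
For λ=-1: eigenvector (0,-1,-2).
For λ=1: eigenvector (1,-2,-2).
General solution: K_1e^(-3t)(0,1,1) + K_2e^(-t)(0,-1,-2) + K_3e^(t)(1,-2,-2).

u(t) = K_3e^(t), v(t) = K_1e^(-3t) - K_2e^(-t) - 2K_3e^(t), w(t) = K_1e^(-3t) - 2K_2e^(-t) - 2K_3e^(t)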